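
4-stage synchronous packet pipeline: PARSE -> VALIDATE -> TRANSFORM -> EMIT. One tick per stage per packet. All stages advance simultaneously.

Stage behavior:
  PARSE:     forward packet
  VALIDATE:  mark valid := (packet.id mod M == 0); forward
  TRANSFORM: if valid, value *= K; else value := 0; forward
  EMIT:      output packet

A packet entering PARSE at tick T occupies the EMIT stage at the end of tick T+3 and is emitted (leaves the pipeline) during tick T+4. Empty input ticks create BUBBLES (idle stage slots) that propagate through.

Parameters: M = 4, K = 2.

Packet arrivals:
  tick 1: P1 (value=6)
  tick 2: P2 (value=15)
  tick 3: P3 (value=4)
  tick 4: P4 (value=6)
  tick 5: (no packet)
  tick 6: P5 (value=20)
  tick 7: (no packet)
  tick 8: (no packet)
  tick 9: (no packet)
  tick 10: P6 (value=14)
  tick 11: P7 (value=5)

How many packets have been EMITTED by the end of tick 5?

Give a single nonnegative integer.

Answer: 1

Derivation:
Tick 1: [PARSE:P1(v=6,ok=F), VALIDATE:-, TRANSFORM:-, EMIT:-] out:-; in:P1
Tick 2: [PARSE:P2(v=15,ok=F), VALIDATE:P1(v=6,ok=F), TRANSFORM:-, EMIT:-] out:-; in:P2
Tick 3: [PARSE:P3(v=4,ok=F), VALIDATE:P2(v=15,ok=F), TRANSFORM:P1(v=0,ok=F), EMIT:-] out:-; in:P3
Tick 4: [PARSE:P4(v=6,ok=F), VALIDATE:P3(v=4,ok=F), TRANSFORM:P2(v=0,ok=F), EMIT:P1(v=0,ok=F)] out:-; in:P4
Tick 5: [PARSE:-, VALIDATE:P4(v=6,ok=T), TRANSFORM:P3(v=0,ok=F), EMIT:P2(v=0,ok=F)] out:P1(v=0); in:-
Emitted by tick 5: ['P1']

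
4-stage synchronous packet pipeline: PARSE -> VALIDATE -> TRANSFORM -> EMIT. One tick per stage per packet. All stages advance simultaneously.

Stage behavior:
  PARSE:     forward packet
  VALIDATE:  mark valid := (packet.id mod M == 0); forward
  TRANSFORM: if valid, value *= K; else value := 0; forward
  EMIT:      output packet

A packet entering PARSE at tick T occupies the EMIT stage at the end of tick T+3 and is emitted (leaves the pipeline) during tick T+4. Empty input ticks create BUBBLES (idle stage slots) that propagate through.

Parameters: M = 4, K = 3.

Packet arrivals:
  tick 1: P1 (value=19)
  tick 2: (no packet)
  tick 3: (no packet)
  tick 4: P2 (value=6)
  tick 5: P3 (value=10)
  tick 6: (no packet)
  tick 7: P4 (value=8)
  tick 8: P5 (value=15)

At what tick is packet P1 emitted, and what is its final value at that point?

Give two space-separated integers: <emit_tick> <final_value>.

Tick 1: [PARSE:P1(v=19,ok=F), VALIDATE:-, TRANSFORM:-, EMIT:-] out:-; in:P1
Tick 2: [PARSE:-, VALIDATE:P1(v=19,ok=F), TRANSFORM:-, EMIT:-] out:-; in:-
Tick 3: [PARSE:-, VALIDATE:-, TRANSFORM:P1(v=0,ok=F), EMIT:-] out:-; in:-
Tick 4: [PARSE:P2(v=6,ok=F), VALIDATE:-, TRANSFORM:-, EMIT:P1(v=0,ok=F)] out:-; in:P2
Tick 5: [PARSE:P3(v=10,ok=F), VALIDATE:P2(v=6,ok=F), TRANSFORM:-, EMIT:-] out:P1(v=0); in:P3
Tick 6: [PARSE:-, VALIDATE:P3(v=10,ok=F), TRANSFORM:P2(v=0,ok=F), EMIT:-] out:-; in:-
Tick 7: [PARSE:P4(v=8,ok=F), VALIDATE:-, TRANSFORM:P3(v=0,ok=F), EMIT:P2(v=0,ok=F)] out:-; in:P4
Tick 8: [PARSE:P5(v=15,ok=F), VALIDATE:P4(v=8,ok=T), TRANSFORM:-, EMIT:P3(v=0,ok=F)] out:P2(v=0); in:P5
Tick 9: [PARSE:-, VALIDATE:P5(v=15,ok=F), TRANSFORM:P4(v=24,ok=T), EMIT:-] out:P3(v=0); in:-
Tick 10: [PARSE:-, VALIDATE:-, TRANSFORM:P5(v=0,ok=F), EMIT:P4(v=24,ok=T)] out:-; in:-
Tick 11: [PARSE:-, VALIDATE:-, TRANSFORM:-, EMIT:P5(v=0,ok=F)] out:P4(v=24); in:-
Tick 12: [PARSE:-, VALIDATE:-, TRANSFORM:-, EMIT:-] out:P5(v=0); in:-
P1: arrives tick 1, valid=False (id=1, id%4=1), emit tick 5, final value 0

Answer: 5 0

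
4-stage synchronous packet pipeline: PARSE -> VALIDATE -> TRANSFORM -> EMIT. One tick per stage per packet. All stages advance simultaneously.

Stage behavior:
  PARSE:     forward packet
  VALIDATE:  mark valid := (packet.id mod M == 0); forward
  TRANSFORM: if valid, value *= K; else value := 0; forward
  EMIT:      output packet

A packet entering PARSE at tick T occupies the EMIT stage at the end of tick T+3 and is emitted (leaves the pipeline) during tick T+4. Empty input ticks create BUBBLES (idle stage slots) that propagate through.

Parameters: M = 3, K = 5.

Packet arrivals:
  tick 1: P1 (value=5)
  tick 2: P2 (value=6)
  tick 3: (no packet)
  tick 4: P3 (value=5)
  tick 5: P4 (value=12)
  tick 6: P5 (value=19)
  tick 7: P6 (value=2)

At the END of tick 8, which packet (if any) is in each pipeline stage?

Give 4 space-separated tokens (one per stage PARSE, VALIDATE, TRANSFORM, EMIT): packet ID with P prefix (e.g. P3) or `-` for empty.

Answer: - P6 P5 P4

Derivation:
Tick 1: [PARSE:P1(v=5,ok=F), VALIDATE:-, TRANSFORM:-, EMIT:-] out:-; in:P1
Tick 2: [PARSE:P2(v=6,ok=F), VALIDATE:P1(v=5,ok=F), TRANSFORM:-, EMIT:-] out:-; in:P2
Tick 3: [PARSE:-, VALIDATE:P2(v=6,ok=F), TRANSFORM:P1(v=0,ok=F), EMIT:-] out:-; in:-
Tick 4: [PARSE:P3(v=5,ok=F), VALIDATE:-, TRANSFORM:P2(v=0,ok=F), EMIT:P1(v=0,ok=F)] out:-; in:P3
Tick 5: [PARSE:P4(v=12,ok=F), VALIDATE:P3(v=5,ok=T), TRANSFORM:-, EMIT:P2(v=0,ok=F)] out:P1(v=0); in:P4
Tick 6: [PARSE:P5(v=19,ok=F), VALIDATE:P4(v=12,ok=F), TRANSFORM:P3(v=25,ok=T), EMIT:-] out:P2(v=0); in:P5
Tick 7: [PARSE:P6(v=2,ok=F), VALIDATE:P5(v=19,ok=F), TRANSFORM:P4(v=0,ok=F), EMIT:P3(v=25,ok=T)] out:-; in:P6
Tick 8: [PARSE:-, VALIDATE:P6(v=2,ok=T), TRANSFORM:P5(v=0,ok=F), EMIT:P4(v=0,ok=F)] out:P3(v=25); in:-
At end of tick 8: ['-', 'P6', 'P5', 'P4']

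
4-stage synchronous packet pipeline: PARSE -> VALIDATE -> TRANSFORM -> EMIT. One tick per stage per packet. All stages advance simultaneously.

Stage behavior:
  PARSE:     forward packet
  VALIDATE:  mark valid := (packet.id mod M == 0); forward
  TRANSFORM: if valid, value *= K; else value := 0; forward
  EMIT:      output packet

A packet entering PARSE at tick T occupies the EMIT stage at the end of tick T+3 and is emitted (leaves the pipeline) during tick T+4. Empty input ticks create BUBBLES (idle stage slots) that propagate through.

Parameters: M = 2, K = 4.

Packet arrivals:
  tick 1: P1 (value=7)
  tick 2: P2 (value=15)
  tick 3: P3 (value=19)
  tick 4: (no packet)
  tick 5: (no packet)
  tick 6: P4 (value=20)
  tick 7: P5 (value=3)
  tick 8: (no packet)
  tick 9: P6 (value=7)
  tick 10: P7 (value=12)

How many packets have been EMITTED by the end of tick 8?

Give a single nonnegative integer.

Tick 1: [PARSE:P1(v=7,ok=F), VALIDATE:-, TRANSFORM:-, EMIT:-] out:-; in:P1
Tick 2: [PARSE:P2(v=15,ok=F), VALIDATE:P1(v=7,ok=F), TRANSFORM:-, EMIT:-] out:-; in:P2
Tick 3: [PARSE:P3(v=19,ok=F), VALIDATE:P2(v=15,ok=T), TRANSFORM:P1(v=0,ok=F), EMIT:-] out:-; in:P3
Tick 4: [PARSE:-, VALIDATE:P3(v=19,ok=F), TRANSFORM:P2(v=60,ok=T), EMIT:P1(v=0,ok=F)] out:-; in:-
Tick 5: [PARSE:-, VALIDATE:-, TRANSFORM:P3(v=0,ok=F), EMIT:P2(v=60,ok=T)] out:P1(v=0); in:-
Tick 6: [PARSE:P4(v=20,ok=F), VALIDATE:-, TRANSFORM:-, EMIT:P3(v=0,ok=F)] out:P2(v=60); in:P4
Tick 7: [PARSE:P5(v=3,ok=F), VALIDATE:P4(v=20,ok=T), TRANSFORM:-, EMIT:-] out:P3(v=0); in:P5
Tick 8: [PARSE:-, VALIDATE:P5(v=3,ok=F), TRANSFORM:P4(v=80,ok=T), EMIT:-] out:-; in:-
Emitted by tick 8: ['P1', 'P2', 'P3']

Answer: 3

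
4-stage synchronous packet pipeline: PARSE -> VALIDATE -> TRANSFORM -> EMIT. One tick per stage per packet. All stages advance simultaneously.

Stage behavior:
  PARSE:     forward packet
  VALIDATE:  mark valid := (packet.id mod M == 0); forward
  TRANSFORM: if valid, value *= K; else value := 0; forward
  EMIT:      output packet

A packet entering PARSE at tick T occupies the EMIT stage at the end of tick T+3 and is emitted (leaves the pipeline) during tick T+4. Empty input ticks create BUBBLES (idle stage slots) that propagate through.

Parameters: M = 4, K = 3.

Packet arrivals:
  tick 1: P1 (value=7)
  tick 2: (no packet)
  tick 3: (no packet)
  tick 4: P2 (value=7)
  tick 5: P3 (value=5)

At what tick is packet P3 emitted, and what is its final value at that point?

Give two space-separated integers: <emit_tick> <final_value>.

Tick 1: [PARSE:P1(v=7,ok=F), VALIDATE:-, TRANSFORM:-, EMIT:-] out:-; in:P1
Tick 2: [PARSE:-, VALIDATE:P1(v=7,ok=F), TRANSFORM:-, EMIT:-] out:-; in:-
Tick 3: [PARSE:-, VALIDATE:-, TRANSFORM:P1(v=0,ok=F), EMIT:-] out:-; in:-
Tick 4: [PARSE:P2(v=7,ok=F), VALIDATE:-, TRANSFORM:-, EMIT:P1(v=0,ok=F)] out:-; in:P2
Tick 5: [PARSE:P3(v=5,ok=F), VALIDATE:P2(v=7,ok=F), TRANSFORM:-, EMIT:-] out:P1(v=0); in:P3
Tick 6: [PARSE:-, VALIDATE:P3(v=5,ok=F), TRANSFORM:P2(v=0,ok=F), EMIT:-] out:-; in:-
Tick 7: [PARSE:-, VALIDATE:-, TRANSFORM:P3(v=0,ok=F), EMIT:P2(v=0,ok=F)] out:-; in:-
Tick 8: [PARSE:-, VALIDATE:-, TRANSFORM:-, EMIT:P3(v=0,ok=F)] out:P2(v=0); in:-
Tick 9: [PARSE:-, VALIDATE:-, TRANSFORM:-, EMIT:-] out:P3(v=0); in:-
P3: arrives tick 5, valid=False (id=3, id%4=3), emit tick 9, final value 0

Answer: 9 0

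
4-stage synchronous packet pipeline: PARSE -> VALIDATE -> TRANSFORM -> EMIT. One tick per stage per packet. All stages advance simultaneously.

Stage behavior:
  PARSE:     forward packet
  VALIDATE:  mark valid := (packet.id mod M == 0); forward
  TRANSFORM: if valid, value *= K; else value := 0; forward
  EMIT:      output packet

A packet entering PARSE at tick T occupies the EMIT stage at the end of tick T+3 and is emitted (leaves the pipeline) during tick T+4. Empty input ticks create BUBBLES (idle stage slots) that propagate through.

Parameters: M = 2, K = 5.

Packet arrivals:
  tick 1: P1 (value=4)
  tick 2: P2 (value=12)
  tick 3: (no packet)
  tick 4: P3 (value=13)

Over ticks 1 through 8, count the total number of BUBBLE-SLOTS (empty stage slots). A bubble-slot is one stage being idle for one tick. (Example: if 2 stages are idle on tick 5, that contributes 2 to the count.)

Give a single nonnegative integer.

Answer: 20

Derivation:
Tick 1: [PARSE:P1(v=4,ok=F), VALIDATE:-, TRANSFORM:-, EMIT:-] out:-; bubbles=3
Tick 2: [PARSE:P2(v=12,ok=F), VALIDATE:P1(v=4,ok=F), TRANSFORM:-, EMIT:-] out:-; bubbles=2
Tick 3: [PARSE:-, VALIDATE:P2(v=12,ok=T), TRANSFORM:P1(v=0,ok=F), EMIT:-] out:-; bubbles=2
Tick 4: [PARSE:P3(v=13,ok=F), VALIDATE:-, TRANSFORM:P2(v=60,ok=T), EMIT:P1(v=0,ok=F)] out:-; bubbles=1
Tick 5: [PARSE:-, VALIDATE:P3(v=13,ok=F), TRANSFORM:-, EMIT:P2(v=60,ok=T)] out:P1(v=0); bubbles=2
Tick 6: [PARSE:-, VALIDATE:-, TRANSFORM:P3(v=0,ok=F), EMIT:-] out:P2(v=60); bubbles=3
Tick 7: [PARSE:-, VALIDATE:-, TRANSFORM:-, EMIT:P3(v=0,ok=F)] out:-; bubbles=3
Tick 8: [PARSE:-, VALIDATE:-, TRANSFORM:-, EMIT:-] out:P3(v=0); bubbles=4
Total bubble-slots: 20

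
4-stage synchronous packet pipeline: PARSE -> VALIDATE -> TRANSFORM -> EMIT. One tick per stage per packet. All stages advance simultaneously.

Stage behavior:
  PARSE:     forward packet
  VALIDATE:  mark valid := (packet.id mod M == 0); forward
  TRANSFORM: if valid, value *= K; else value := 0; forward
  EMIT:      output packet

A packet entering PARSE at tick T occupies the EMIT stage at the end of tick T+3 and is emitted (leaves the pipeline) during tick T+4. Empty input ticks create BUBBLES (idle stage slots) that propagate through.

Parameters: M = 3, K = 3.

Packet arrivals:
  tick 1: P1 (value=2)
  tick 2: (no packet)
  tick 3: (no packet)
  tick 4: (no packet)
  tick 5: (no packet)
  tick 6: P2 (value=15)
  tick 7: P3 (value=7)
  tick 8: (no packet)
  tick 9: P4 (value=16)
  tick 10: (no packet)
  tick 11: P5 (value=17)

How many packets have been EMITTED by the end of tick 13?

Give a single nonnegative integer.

Answer: 4

Derivation:
Tick 1: [PARSE:P1(v=2,ok=F), VALIDATE:-, TRANSFORM:-, EMIT:-] out:-; in:P1
Tick 2: [PARSE:-, VALIDATE:P1(v=2,ok=F), TRANSFORM:-, EMIT:-] out:-; in:-
Tick 3: [PARSE:-, VALIDATE:-, TRANSFORM:P1(v=0,ok=F), EMIT:-] out:-; in:-
Tick 4: [PARSE:-, VALIDATE:-, TRANSFORM:-, EMIT:P1(v=0,ok=F)] out:-; in:-
Tick 5: [PARSE:-, VALIDATE:-, TRANSFORM:-, EMIT:-] out:P1(v=0); in:-
Tick 6: [PARSE:P2(v=15,ok=F), VALIDATE:-, TRANSFORM:-, EMIT:-] out:-; in:P2
Tick 7: [PARSE:P3(v=7,ok=F), VALIDATE:P2(v=15,ok=F), TRANSFORM:-, EMIT:-] out:-; in:P3
Tick 8: [PARSE:-, VALIDATE:P3(v=7,ok=T), TRANSFORM:P2(v=0,ok=F), EMIT:-] out:-; in:-
Tick 9: [PARSE:P4(v=16,ok=F), VALIDATE:-, TRANSFORM:P3(v=21,ok=T), EMIT:P2(v=0,ok=F)] out:-; in:P4
Tick 10: [PARSE:-, VALIDATE:P4(v=16,ok=F), TRANSFORM:-, EMIT:P3(v=21,ok=T)] out:P2(v=0); in:-
Tick 11: [PARSE:P5(v=17,ok=F), VALIDATE:-, TRANSFORM:P4(v=0,ok=F), EMIT:-] out:P3(v=21); in:P5
Tick 12: [PARSE:-, VALIDATE:P5(v=17,ok=F), TRANSFORM:-, EMIT:P4(v=0,ok=F)] out:-; in:-
Tick 13: [PARSE:-, VALIDATE:-, TRANSFORM:P5(v=0,ok=F), EMIT:-] out:P4(v=0); in:-
Emitted by tick 13: ['P1', 'P2', 'P3', 'P4']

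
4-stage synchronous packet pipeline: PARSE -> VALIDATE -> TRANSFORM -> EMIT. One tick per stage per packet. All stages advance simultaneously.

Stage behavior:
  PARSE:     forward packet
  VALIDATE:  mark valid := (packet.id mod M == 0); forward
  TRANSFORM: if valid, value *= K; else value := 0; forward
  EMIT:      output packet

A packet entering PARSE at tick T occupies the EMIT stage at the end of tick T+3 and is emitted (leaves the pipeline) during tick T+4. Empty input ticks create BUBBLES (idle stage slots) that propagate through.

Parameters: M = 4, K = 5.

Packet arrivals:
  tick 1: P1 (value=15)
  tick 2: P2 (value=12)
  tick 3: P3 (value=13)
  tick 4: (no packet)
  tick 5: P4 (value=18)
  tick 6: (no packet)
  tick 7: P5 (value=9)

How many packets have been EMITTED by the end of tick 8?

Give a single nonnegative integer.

Tick 1: [PARSE:P1(v=15,ok=F), VALIDATE:-, TRANSFORM:-, EMIT:-] out:-; in:P1
Tick 2: [PARSE:P2(v=12,ok=F), VALIDATE:P1(v=15,ok=F), TRANSFORM:-, EMIT:-] out:-; in:P2
Tick 3: [PARSE:P3(v=13,ok=F), VALIDATE:P2(v=12,ok=F), TRANSFORM:P1(v=0,ok=F), EMIT:-] out:-; in:P3
Tick 4: [PARSE:-, VALIDATE:P3(v=13,ok=F), TRANSFORM:P2(v=0,ok=F), EMIT:P1(v=0,ok=F)] out:-; in:-
Tick 5: [PARSE:P4(v=18,ok=F), VALIDATE:-, TRANSFORM:P3(v=0,ok=F), EMIT:P2(v=0,ok=F)] out:P1(v=0); in:P4
Tick 6: [PARSE:-, VALIDATE:P4(v=18,ok=T), TRANSFORM:-, EMIT:P3(v=0,ok=F)] out:P2(v=0); in:-
Tick 7: [PARSE:P5(v=9,ok=F), VALIDATE:-, TRANSFORM:P4(v=90,ok=T), EMIT:-] out:P3(v=0); in:P5
Tick 8: [PARSE:-, VALIDATE:P5(v=9,ok=F), TRANSFORM:-, EMIT:P4(v=90,ok=T)] out:-; in:-
Emitted by tick 8: ['P1', 'P2', 'P3']

Answer: 3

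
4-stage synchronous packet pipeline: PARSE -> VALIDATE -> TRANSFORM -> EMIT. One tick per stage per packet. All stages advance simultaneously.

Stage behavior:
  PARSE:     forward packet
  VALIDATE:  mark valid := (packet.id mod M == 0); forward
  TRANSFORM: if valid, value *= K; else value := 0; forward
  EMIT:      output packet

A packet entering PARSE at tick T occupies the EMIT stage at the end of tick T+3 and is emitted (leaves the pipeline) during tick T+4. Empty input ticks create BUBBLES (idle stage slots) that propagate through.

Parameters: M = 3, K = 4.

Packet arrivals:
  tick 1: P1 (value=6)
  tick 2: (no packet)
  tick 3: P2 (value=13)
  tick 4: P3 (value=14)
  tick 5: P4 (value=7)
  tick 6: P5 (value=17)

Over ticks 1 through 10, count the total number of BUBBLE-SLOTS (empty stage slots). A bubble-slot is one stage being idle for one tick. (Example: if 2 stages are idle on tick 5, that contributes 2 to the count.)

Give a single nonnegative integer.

Answer: 20

Derivation:
Tick 1: [PARSE:P1(v=6,ok=F), VALIDATE:-, TRANSFORM:-, EMIT:-] out:-; bubbles=3
Tick 2: [PARSE:-, VALIDATE:P1(v=6,ok=F), TRANSFORM:-, EMIT:-] out:-; bubbles=3
Tick 3: [PARSE:P2(v=13,ok=F), VALIDATE:-, TRANSFORM:P1(v=0,ok=F), EMIT:-] out:-; bubbles=2
Tick 4: [PARSE:P3(v=14,ok=F), VALIDATE:P2(v=13,ok=F), TRANSFORM:-, EMIT:P1(v=0,ok=F)] out:-; bubbles=1
Tick 5: [PARSE:P4(v=7,ok=F), VALIDATE:P3(v=14,ok=T), TRANSFORM:P2(v=0,ok=F), EMIT:-] out:P1(v=0); bubbles=1
Tick 6: [PARSE:P5(v=17,ok=F), VALIDATE:P4(v=7,ok=F), TRANSFORM:P3(v=56,ok=T), EMIT:P2(v=0,ok=F)] out:-; bubbles=0
Tick 7: [PARSE:-, VALIDATE:P5(v=17,ok=F), TRANSFORM:P4(v=0,ok=F), EMIT:P3(v=56,ok=T)] out:P2(v=0); bubbles=1
Tick 8: [PARSE:-, VALIDATE:-, TRANSFORM:P5(v=0,ok=F), EMIT:P4(v=0,ok=F)] out:P3(v=56); bubbles=2
Tick 9: [PARSE:-, VALIDATE:-, TRANSFORM:-, EMIT:P5(v=0,ok=F)] out:P4(v=0); bubbles=3
Tick 10: [PARSE:-, VALIDATE:-, TRANSFORM:-, EMIT:-] out:P5(v=0); bubbles=4
Total bubble-slots: 20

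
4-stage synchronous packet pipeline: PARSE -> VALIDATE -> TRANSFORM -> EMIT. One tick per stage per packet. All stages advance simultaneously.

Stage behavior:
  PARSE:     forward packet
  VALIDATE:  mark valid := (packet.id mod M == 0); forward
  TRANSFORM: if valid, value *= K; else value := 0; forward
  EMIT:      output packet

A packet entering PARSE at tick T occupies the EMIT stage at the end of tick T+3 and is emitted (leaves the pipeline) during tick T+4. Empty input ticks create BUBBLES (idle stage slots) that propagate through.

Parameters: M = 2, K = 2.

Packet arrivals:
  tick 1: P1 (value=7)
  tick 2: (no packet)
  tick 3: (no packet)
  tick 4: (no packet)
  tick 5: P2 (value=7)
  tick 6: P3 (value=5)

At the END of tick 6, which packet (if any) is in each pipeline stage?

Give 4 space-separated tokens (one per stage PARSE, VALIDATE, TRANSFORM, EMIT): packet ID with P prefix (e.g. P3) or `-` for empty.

Answer: P3 P2 - -

Derivation:
Tick 1: [PARSE:P1(v=7,ok=F), VALIDATE:-, TRANSFORM:-, EMIT:-] out:-; in:P1
Tick 2: [PARSE:-, VALIDATE:P1(v=7,ok=F), TRANSFORM:-, EMIT:-] out:-; in:-
Tick 3: [PARSE:-, VALIDATE:-, TRANSFORM:P1(v=0,ok=F), EMIT:-] out:-; in:-
Tick 4: [PARSE:-, VALIDATE:-, TRANSFORM:-, EMIT:P1(v=0,ok=F)] out:-; in:-
Tick 5: [PARSE:P2(v=7,ok=F), VALIDATE:-, TRANSFORM:-, EMIT:-] out:P1(v=0); in:P2
Tick 6: [PARSE:P3(v=5,ok=F), VALIDATE:P2(v=7,ok=T), TRANSFORM:-, EMIT:-] out:-; in:P3
At end of tick 6: ['P3', 'P2', '-', '-']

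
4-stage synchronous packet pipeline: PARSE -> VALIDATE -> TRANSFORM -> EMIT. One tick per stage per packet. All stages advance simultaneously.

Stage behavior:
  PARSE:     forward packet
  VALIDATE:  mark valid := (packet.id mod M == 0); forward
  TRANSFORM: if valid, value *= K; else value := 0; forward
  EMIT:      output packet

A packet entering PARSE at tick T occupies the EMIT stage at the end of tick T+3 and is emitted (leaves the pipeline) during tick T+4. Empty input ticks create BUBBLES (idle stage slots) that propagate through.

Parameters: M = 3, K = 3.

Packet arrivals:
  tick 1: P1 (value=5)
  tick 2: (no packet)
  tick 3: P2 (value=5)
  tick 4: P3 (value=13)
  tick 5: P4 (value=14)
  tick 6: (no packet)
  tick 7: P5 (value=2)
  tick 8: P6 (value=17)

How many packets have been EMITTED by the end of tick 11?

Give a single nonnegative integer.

Answer: 5

Derivation:
Tick 1: [PARSE:P1(v=5,ok=F), VALIDATE:-, TRANSFORM:-, EMIT:-] out:-; in:P1
Tick 2: [PARSE:-, VALIDATE:P1(v=5,ok=F), TRANSFORM:-, EMIT:-] out:-; in:-
Tick 3: [PARSE:P2(v=5,ok=F), VALIDATE:-, TRANSFORM:P1(v=0,ok=F), EMIT:-] out:-; in:P2
Tick 4: [PARSE:P3(v=13,ok=F), VALIDATE:P2(v=5,ok=F), TRANSFORM:-, EMIT:P1(v=0,ok=F)] out:-; in:P3
Tick 5: [PARSE:P4(v=14,ok=F), VALIDATE:P3(v=13,ok=T), TRANSFORM:P2(v=0,ok=F), EMIT:-] out:P1(v=0); in:P4
Tick 6: [PARSE:-, VALIDATE:P4(v=14,ok=F), TRANSFORM:P3(v=39,ok=T), EMIT:P2(v=0,ok=F)] out:-; in:-
Tick 7: [PARSE:P5(v=2,ok=F), VALIDATE:-, TRANSFORM:P4(v=0,ok=F), EMIT:P3(v=39,ok=T)] out:P2(v=0); in:P5
Tick 8: [PARSE:P6(v=17,ok=F), VALIDATE:P5(v=2,ok=F), TRANSFORM:-, EMIT:P4(v=0,ok=F)] out:P3(v=39); in:P6
Tick 9: [PARSE:-, VALIDATE:P6(v=17,ok=T), TRANSFORM:P5(v=0,ok=F), EMIT:-] out:P4(v=0); in:-
Tick 10: [PARSE:-, VALIDATE:-, TRANSFORM:P6(v=51,ok=T), EMIT:P5(v=0,ok=F)] out:-; in:-
Tick 11: [PARSE:-, VALIDATE:-, TRANSFORM:-, EMIT:P6(v=51,ok=T)] out:P5(v=0); in:-
Emitted by tick 11: ['P1', 'P2', 'P3', 'P4', 'P5']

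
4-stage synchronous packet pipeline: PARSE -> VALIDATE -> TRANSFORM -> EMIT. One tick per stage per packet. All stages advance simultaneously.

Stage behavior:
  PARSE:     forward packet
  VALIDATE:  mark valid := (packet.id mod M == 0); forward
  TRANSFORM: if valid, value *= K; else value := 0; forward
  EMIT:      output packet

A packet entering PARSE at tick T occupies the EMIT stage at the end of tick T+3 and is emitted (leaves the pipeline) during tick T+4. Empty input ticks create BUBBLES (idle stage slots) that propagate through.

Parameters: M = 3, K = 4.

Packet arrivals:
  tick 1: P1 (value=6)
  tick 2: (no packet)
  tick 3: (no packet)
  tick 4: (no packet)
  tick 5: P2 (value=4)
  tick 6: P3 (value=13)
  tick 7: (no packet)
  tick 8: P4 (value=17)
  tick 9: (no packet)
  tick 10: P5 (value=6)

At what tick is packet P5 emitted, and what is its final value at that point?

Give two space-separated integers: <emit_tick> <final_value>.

Tick 1: [PARSE:P1(v=6,ok=F), VALIDATE:-, TRANSFORM:-, EMIT:-] out:-; in:P1
Tick 2: [PARSE:-, VALIDATE:P1(v=6,ok=F), TRANSFORM:-, EMIT:-] out:-; in:-
Tick 3: [PARSE:-, VALIDATE:-, TRANSFORM:P1(v=0,ok=F), EMIT:-] out:-; in:-
Tick 4: [PARSE:-, VALIDATE:-, TRANSFORM:-, EMIT:P1(v=0,ok=F)] out:-; in:-
Tick 5: [PARSE:P2(v=4,ok=F), VALIDATE:-, TRANSFORM:-, EMIT:-] out:P1(v=0); in:P2
Tick 6: [PARSE:P3(v=13,ok=F), VALIDATE:P2(v=4,ok=F), TRANSFORM:-, EMIT:-] out:-; in:P3
Tick 7: [PARSE:-, VALIDATE:P3(v=13,ok=T), TRANSFORM:P2(v=0,ok=F), EMIT:-] out:-; in:-
Tick 8: [PARSE:P4(v=17,ok=F), VALIDATE:-, TRANSFORM:P3(v=52,ok=T), EMIT:P2(v=0,ok=F)] out:-; in:P4
Tick 9: [PARSE:-, VALIDATE:P4(v=17,ok=F), TRANSFORM:-, EMIT:P3(v=52,ok=T)] out:P2(v=0); in:-
Tick 10: [PARSE:P5(v=6,ok=F), VALIDATE:-, TRANSFORM:P4(v=0,ok=F), EMIT:-] out:P3(v=52); in:P5
Tick 11: [PARSE:-, VALIDATE:P5(v=6,ok=F), TRANSFORM:-, EMIT:P4(v=0,ok=F)] out:-; in:-
Tick 12: [PARSE:-, VALIDATE:-, TRANSFORM:P5(v=0,ok=F), EMIT:-] out:P4(v=0); in:-
Tick 13: [PARSE:-, VALIDATE:-, TRANSFORM:-, EMIT:P5(v=0,ok=F)] out:-; in:-
Tick 14: [PARSE:-, VALIDATE:-, TRANSFORM:-, EMIT:-] out:P5(v=0); in:-
P5: arrives tick 10, valid=False (id=5, id%3=2), emit tick 14, final value 0

Answer: 14 0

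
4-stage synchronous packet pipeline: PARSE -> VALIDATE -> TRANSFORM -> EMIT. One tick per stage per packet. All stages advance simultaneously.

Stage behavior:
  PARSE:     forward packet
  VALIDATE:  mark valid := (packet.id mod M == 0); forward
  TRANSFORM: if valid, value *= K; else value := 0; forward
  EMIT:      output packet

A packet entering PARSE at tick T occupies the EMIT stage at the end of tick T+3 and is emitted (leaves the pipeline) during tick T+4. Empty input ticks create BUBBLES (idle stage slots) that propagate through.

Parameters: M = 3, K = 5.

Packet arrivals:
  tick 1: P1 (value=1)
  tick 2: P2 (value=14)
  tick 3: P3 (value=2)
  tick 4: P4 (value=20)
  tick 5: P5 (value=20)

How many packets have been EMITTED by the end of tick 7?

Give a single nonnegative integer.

Tick 1: [PARSE:P1(v=1,ok=F), VALIDATE:-, TRANSFORM:-, EMIT:-] out:-; in:P1
Tick 2: [PARSE:P2(v=14,ok=F), VALIDATE:P1(v=1,ok=F), TRANSFORM:-, EMIT:-] out:-; in:P2
Tick 3: [PARSE:P3(v=2,ok=F), VALIDATE:P2(v=14,ok=F), TRANSFORM:P1(v=0,ok=F), EMIT:-] out:-; in:P3
Tick 4: [PARSE:P4(v=20,ok=F), VALIDATE:P3(v=2,ok=T), TRANSFORM:P2(v=0,ok=F), EMIT:P1(v=0,ok=F)] out:-; in:P4
Tick 5: [PARSE:P5(v=20,ok=F), VALIDATE:P4(v=20,ok=F), TRANSFORM:P3(v=10,ok=T), EMIT:P2(v=0,ok=F)] out:P1(v=0); in:P5
Tick 6: [PARSE:-, VALIDATE:P5(v=20,ok=F), TRANSFORM:P4(v=0,ok=F), EMIT:P3(v=10,ok=T)] out:P2(v=0); in:-
Tick 7: [PARSE:-, VALIDATE:-, TRANSFORM:P5(v=0,ok=F), EMIT:P4(v=0,ok=F)] out:P3(v=10); in:-
Emitted by tick 7: ['P1', 'P2', 'P3']

Answer: 3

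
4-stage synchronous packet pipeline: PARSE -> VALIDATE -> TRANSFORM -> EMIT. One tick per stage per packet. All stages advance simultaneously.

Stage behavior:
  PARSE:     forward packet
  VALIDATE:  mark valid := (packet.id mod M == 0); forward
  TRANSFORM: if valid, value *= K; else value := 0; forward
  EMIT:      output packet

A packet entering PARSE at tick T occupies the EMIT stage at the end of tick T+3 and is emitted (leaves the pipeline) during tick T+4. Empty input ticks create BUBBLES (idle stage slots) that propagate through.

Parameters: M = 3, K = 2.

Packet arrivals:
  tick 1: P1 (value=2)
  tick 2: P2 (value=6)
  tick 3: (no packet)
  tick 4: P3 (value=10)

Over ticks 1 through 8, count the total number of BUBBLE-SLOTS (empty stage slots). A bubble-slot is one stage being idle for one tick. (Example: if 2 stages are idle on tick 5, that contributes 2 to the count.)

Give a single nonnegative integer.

Answer: 20

Derivation:
Tick 1: [PARSE:P1(v=2,ok=F), VALIDATE:-, TRANSFORM:-, EMIT:-] out:-; bubbles=3
Tick 2: [PARSE:P2(v=6,ok=F), VALIDATE:P1(v=2,ok=F), TRANSFORM:-, EMIT:-] out:-; bubbles=2
Tick 3: [PARSE:-, VALIDATE:P2(v=6,ok=F), TRANSFORM:P1(v=0,ok=F), EMIT:-] out:-; bubbles=2
Tick 4: [PARSE:P3(v=10,ok=F), VALIDATE:-, TRANSFORM:P2(v=0,ok=F), EMIT:P1(v=0,ok=F)] out:-; bubbles=1
Tick 5: [PARSE:-, VALIDATE:P3(v=10,ok=T), TRANSFORM:-, EMIT:P2(v=0,ok=F)] out:P1(v=0); bubbles=2
Tick 6: [PARSE:-, VALIDATE:-, TRANSFORM:P3(v=20,ok=T), EMIT:-] out:P2(v=0); bubbles=3
Tick 7: [PARSE:-, VALIDATE:-, TRANSFORM:-, EMIT:P3(v=20,ok=T)] out:-; bubbles=3
Tick 8: [PARSE:-, VALIDATE:-, TRANSFORM:-, EMIT:-] out:P3(v=20); bubbles=4
Total bubble-slots: 20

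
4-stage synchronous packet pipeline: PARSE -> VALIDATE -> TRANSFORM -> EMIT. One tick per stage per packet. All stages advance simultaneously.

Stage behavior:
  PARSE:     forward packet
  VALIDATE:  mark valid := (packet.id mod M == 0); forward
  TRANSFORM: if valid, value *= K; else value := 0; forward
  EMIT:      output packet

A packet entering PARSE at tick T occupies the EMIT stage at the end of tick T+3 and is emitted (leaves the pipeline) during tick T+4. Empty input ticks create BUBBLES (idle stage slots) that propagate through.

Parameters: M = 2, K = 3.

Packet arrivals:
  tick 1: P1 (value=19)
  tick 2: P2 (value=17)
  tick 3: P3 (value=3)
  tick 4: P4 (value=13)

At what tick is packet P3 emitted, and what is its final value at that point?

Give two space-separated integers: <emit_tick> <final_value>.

Tick 1: [PARSE:P1(v=19,ok=F), VALIDATE:-, TRANSFORM:-, EMIT:-] out:-; in:P1
Tick 2: [PARSE:P2(v=17,ok=F), VALIDATE:P1(v=19,ok=F), TRANSFORM:-, EMIT:-] out:-; in:P2
Tick 3: [PARSE:P3(v=3,ok=F), VALIDATE:P2(v=17,ok=T), TRANSFORM:P1(v=0,ok=F), EMIT:-] out:-; in:P3
Tick 4: [PARSE:P4(v=13,ok=F), VALIDATE:P3(v=3,ok=F), TRANSFORM:P2(v=51,ok=T), EMIT:P1(v=0,ok=F)] out:-; in:P4
Tick 5: [PARSE:-, VALIDATE:P4(v=13,ok=T), TRANSFORM:P3(v=0,ok=F), EMIT:P2(v=51,ok=T)] out:P1(v=0); in:-
Tick 6: [PARSE:-, VALIDATE:-, TRANSFORM:P4(v=39,ok=T), EMIT:P3(v=0,ok=F)] out:P2(v=51); in:-
Tick 7: [PARSE:-, VALIDATE:-, TRANSFORM:-, EMIT:P4(v=39,ok=T)] out:P3(v=0); in:-
Tick 8: [PARSE:-, VALIDATE:-, TRANSFORM:-, EMIT:-] out:P4(v=39); in:-
P3: arrives tick 3, valid=False (id=3, id%2=1), emit tick 7, final value 0

Answer: 7 0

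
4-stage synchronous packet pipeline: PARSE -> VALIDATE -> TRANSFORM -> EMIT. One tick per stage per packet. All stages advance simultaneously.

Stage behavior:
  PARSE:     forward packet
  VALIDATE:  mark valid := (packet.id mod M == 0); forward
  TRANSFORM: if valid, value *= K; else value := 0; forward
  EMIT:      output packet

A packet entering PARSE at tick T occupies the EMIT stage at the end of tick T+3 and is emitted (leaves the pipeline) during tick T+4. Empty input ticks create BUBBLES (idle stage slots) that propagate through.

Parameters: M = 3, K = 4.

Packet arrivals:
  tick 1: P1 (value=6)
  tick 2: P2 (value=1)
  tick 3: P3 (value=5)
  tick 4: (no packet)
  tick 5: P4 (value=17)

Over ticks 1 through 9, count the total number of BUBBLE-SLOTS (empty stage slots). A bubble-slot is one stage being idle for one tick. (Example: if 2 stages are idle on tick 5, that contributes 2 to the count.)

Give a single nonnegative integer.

Tick 1: [PARSE:P1(v=6,ok=F), VALIDATE:-, TRANSFORM:-, EMIT:-] out:-; bubbles=3
Tick 2: [PARSE:P2(v=1,ok=F), VALIDATE:P1(v=6,ok=F), TRANSFORM:-, EMIT:-] out:-; bubbles=2
Tick 3: [PARSE:P3(v=5,ok=F), VALIDATE:P2(v=1,ok=F), TRANSFORM:P1(v=0,ok=F), EMIT:-] out:-; bubbles=1
Tick 4: [PARSE:-, VALIDATE:P3(v=5,ok=T), TRANSFORM:P2(v=0,ok=F), EMIT:P1(v=0,ok=F)] out:-; bubbles=1
Tick 5: [PARSE:P4(v=17,ok=F), VALIDATE:-, TRANSFORM:P3(v=20,ok=T), EMIT:P2(v=0,ok=F)] out:P1(v=0); bubbles=1
Tick 6: [PARSE:-, VALIDATE:P4(v=17,ok=F), TRANSFORM:-, EMIT:P3(v=20,ok=T)] out:P2(v=0); bubbles=2
Tick 7: [PARSE:-, VALIDATE:-, TRANSFORM:P4(v=0,ok=F), EMIT:-] out:P3(v=20); bubbles=3
Tick 8: [PARSE:-, VALIDATE:-, TRANSFORM:-, EMIT:P4(v=0,ok=F)] out:-; bubbles=3
Tick 9: [PARSE:-, VALIDATE:-, TRANSFORM:-, EMIT:-] out:P4(v=0); bubbles=4
Total bubble-slots: 20

Answer: 20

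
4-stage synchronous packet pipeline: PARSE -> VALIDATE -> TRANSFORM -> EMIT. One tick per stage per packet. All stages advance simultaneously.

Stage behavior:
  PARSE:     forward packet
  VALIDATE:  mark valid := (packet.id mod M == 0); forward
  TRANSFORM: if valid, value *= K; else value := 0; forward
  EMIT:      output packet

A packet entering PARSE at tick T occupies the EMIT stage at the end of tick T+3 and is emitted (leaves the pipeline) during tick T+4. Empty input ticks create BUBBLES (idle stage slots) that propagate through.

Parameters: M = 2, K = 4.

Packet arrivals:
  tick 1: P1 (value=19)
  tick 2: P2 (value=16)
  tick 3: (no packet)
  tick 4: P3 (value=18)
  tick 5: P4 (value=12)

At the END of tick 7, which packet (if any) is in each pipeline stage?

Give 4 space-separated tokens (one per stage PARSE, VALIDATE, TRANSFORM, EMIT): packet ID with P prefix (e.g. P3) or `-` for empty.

Answer: - - P4 P3

Derivation:
Tick 1: [PARSE:P1(v=19,ok=F), VALIDATE:-, TRANSFORM:-, EMIT:-] out:-; in:P1
Tick 2: [PARSE:P2(v=16,ok=F), VALIDATE:P1(v=19,ok=F), TRANSFORM:-, EMIT:-] out:-; in:P2
Tick 3: [PARSE:-, VALIDATE:P2(v=16,ok=T), TRANSFORM:P1(v=0,ok=F), EMIT:-] out:-; in:-
Tick 4: [PARSE:P3(v=18,ok=F), VALIDATE:-, TRANSFORM:P2(v=64,ok=T), EMIT:P1(v=0,ok=F)] out:-; in:P3
Tick 5: [PARSE:P4(v=12,ok=F), VALIDATE:P3(v=18,ok=F), TRANSFORM:-, EMIT:P2(v=64,ok=T)] out:P1(v=0); in:P4
Tick 6: [PARSE:-, VALIDATE:P4(v=12,ok=T), TRANSFORM:P3(v=0,ok=F), EMIT:-] out:P2(v=64); in:-
Tick 7: [PARSE:-, VALIDATE:-, TRANSFORM:P4(v=48,ok=T), EMIT:P3(v=0,ok=F)] out:-; in:-
At end of tick 7: ['-', '-', 'P4', 'P3']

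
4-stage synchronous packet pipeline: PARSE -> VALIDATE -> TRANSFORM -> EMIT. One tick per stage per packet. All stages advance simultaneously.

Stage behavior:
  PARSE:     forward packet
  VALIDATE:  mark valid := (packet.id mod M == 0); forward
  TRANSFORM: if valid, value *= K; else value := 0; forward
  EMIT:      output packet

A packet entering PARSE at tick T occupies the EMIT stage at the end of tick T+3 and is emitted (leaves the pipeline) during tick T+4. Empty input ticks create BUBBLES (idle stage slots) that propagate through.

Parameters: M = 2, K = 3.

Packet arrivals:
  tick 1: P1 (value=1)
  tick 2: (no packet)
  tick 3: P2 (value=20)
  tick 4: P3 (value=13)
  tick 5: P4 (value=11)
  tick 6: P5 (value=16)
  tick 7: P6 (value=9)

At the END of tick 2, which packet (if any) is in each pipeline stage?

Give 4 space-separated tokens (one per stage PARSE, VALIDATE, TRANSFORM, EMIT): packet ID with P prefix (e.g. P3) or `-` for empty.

Tick 1: [PARSE:P1(v=1,ok=F), VALIDATE:-, TRANSFORM:-, EMIT:-] out:-; in:P1
Tick 2: [PARSE:-, VALIDATE:P1(v=1,ok=F), TRANSFORM:-, EMIT:-] out:-; in:-
At end of tick 2: ['-', 'P1', '-', '-']

Answer: - P1 - -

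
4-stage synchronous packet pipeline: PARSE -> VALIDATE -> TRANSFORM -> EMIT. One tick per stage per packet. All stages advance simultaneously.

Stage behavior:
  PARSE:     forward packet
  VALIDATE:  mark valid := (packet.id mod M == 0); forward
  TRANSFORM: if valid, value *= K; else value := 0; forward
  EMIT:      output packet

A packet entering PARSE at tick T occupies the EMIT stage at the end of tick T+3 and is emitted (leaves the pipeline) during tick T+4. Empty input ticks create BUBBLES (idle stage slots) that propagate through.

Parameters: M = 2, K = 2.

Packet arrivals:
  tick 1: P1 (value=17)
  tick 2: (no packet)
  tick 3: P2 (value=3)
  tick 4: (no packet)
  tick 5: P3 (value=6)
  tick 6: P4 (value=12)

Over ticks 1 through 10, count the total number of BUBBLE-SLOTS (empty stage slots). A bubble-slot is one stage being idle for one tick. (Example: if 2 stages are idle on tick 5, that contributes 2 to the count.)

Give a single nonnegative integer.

Answer: 24

Derivation:
Tick 1: [PARSE:P1(v=17,ok=F), VALIDATE:-, TRANSFORM:-, EMIT:-] out:-; bubbles=3
Tick 2: [PARSE:-, VALIDATE:P1(v=17,ok=F), TRANSFORM:-, EMIT:-] out:-; bubbles=3
Tick 3: [PARSE:P2(v=3,ok=F), VALIDATE:-, TRANSFORM:P1(v=0,ok=F), EMIT:-] out:-; bubbles=2
Tick 4: [PARSE:-, VALIDATE:P2(v=3,ok=T), TRANSFORM:-, EMIT:P1(v=0,ok=F)] out:-; bubbles=2
Tick 5: [PARSE:P3(v=6,ok=F), VALIDATE:-, TRANSFORM:P2(v=6,ok=T), EMIT:-] out:P1(v=0); bubbles=2
Tick 6: [PARSE:P4(v=12,ok=F), VALIDATE:P3(v=6,ok=F), TRANSFORM:-, EMIT:P2(v=6,ok=T)] out:-; bubbles=1
Tick 7: [PARSE:-, VALIDATE:P4(v=12,ok=T), TRANSFORM:P3(v=0,ok=F), EMIT:-] out:P2(v=6); bubbles=2
Tick 8: [PARSE:-, VALIDATE:-, TRANSFORM:P4(v=24,ok=T), EMIT:P3(v=0,ok=F)] out:-; bubbles=2
Tick 9: [PARSE:-, VALIDATE:-, TRANSFORM:-, EMIT:P4(v=24,ok=T)] out:P3(v=0); bubbles=3
Tick 10: [PARSE:-, VALIDATE:-, TRANSFORM:-, EMIT:-] out:P4(v=24); bubbles=4
Total bubble-slots: 24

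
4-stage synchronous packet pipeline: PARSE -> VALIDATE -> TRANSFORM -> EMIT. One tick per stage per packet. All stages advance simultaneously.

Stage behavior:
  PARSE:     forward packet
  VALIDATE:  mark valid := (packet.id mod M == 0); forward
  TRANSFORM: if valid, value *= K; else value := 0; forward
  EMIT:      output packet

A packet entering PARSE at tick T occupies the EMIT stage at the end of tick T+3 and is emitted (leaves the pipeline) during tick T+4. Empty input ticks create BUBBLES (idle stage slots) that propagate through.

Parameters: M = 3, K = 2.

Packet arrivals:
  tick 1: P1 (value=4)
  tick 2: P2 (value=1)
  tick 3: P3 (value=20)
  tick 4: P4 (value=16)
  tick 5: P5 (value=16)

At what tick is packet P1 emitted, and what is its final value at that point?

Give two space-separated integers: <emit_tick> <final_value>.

Answer: 5 0

Derivation:
Tick 1: [PARSE:P1(v=4,ok=F), VALIDATE:-, TRANSFORM:-, EMIT:-] out:-; in:P1
Tick 2: [PARSE:P2(v=1,ok=F), VALIDATE:P1(v=4,ok=F), TRANSFORM:-, EMIT:-] out:-; in:P2
Tick 3: [PARSE:P3(v=20,ok=F), VALIDATE:P2(v=1,ok=F), TRANSFORM:P1(v=0,ok=F), EMIT:-] out:-; in:P3
Tick 4: [PARSE:P4(v=16,ok=F), VALIDATE:P3(v=20,ok=T), TRANSFORM:P2(v=0,ok=F), EMIT:P1(v=0,ok=F)] out:-; in:P4
Tick 5: [PARSE:P5(v=16,ok=F), VALIDATE:P4(v=16,ok=F), TRANSFORM:P3(v=40,ok=T), EMIT:P2(v=0,ok=F)] out:P1(v=0); in:P5
Tick 6: [PARSE:-, VALIDATE:P5(v=16,ok=F), TRANSFORM:P4(v=0,ok=F), EMIT:P3(v=40,ok=T)] out:P2(v=0); in:-
Tick 7: [PARSE:-, VALIDATE:-, TRANSFORM:P5(v=0,ok=F), EMIT:P4(v=0,ok=F)] out:P3(v=40); in:-
Tick 8: [PARSE:-, VALIDATE:-, TRANSFORM:-, EMIT:P5(v=0,ok=F)] out:P4(v=0); in:-
Tick 9: [PARSE:-, VALIDATE:-, TRANSFORM:-, EMIT:-] out:P5(v=0); in:-
P1: arrives tick 1, valid=False (id=1, id%3=1), emit tick 5, final value 0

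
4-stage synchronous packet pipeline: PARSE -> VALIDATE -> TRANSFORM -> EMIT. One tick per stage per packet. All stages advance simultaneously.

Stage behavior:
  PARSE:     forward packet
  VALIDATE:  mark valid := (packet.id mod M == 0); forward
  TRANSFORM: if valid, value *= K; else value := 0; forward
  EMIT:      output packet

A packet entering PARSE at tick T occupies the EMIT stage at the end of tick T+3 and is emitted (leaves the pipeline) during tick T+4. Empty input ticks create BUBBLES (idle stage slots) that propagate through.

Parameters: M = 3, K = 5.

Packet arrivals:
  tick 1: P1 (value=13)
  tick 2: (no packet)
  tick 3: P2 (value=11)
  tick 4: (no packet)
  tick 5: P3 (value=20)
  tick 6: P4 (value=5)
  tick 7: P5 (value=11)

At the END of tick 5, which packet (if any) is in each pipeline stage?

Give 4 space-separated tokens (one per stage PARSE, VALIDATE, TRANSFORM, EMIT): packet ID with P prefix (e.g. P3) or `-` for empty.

Answer: P3 - P2 -

Derivation:
Tick 1: [PARSE:P1(v=13,ok=F), VALIDATE:-, TRANSFORM:-, EMIT:-] out:-; in:P1
Tick 2: [PARSE:-, VALIDATE:P1(v=13,ok=F), TRANSFORM:-, EMIT:-] out:-; in:-
Tick 3: [PARSE:P2(v=11,ok=F), VALIDATE:-, TRANSFORM:P1(v=0,ok=F), EMIT:-] out:-; in:P2
Tick 4: [PARSE:-, VALIDATE:P2(v=11,ok=F), TRANSFORM:-, EMIT:P1(v=0,ok=F)] out:-; in:-
Tick 5: [PARSE:P3(v=20,ok=F), VALIDATE:-, TRANSFORM:P2(v=0,ok=F), EMIT:-] out:P1(v=0); in:P3
At end of tick 5: ['P3', '-', 'P2', '-']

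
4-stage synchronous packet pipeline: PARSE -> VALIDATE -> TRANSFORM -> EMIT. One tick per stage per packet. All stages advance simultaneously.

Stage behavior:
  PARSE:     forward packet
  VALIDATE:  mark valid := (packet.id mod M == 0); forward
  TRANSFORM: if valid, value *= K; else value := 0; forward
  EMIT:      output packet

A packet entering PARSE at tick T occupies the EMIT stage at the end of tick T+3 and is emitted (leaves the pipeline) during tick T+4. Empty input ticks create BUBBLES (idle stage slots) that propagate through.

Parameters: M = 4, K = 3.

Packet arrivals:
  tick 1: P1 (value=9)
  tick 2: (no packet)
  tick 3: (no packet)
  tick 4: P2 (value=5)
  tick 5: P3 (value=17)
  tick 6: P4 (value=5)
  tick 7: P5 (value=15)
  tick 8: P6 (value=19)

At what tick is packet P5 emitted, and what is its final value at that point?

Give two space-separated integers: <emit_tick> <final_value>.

Answer: 11 0

Derivation:
Tick 1: [PARSE:P1(v=9,ok=F), VALIDATE:-, TRANSFORM:-, EMIT:-] out:-; in:P1
Tick 2: [PARSE:-, VALIDATE:P1(v=9,ok=F), TRANSFORM:-, EMIT:-] out:-; in:-
Tick 3: [PARSE:-, VALIDATE:-, TRANSFORM:P1(v=0,ok=F), EMIT:-] out:-; in:-
Tick 4: [PARSE:P2(v=5,ok=F), VALIDATE:-, TRANSFORM:-, EMIT:P1(v=0,ok=F)] out:-; in:P2
Tick 5: [PARSE:P3(v=17,ok=F), VALIDATE:P2(v=5,ok=F), TRANSFORM:-, EMIT:-] out:P1(v=0); in:P3
Tick 6: [PARSE:P4(v=5,ok=F), VALIDATE:P3(v=17,ok=F), TRANSFORM:P2(v=0,ok=F), EMIT:-] out:-; in:P4
Tick 7: [PARSE:P5(v=15,ok=F), VALIDATE:P4(v=5,ok=T), TRANSFORM:P3(v=0,ok=F), EMIT:P2(v=0,ok=F)] out:-; in:P5
Tick 8: [PARSE:P6(v=19,ok=F), VALIDATE:P5(v=15,ok=F), TRANSFORM:P4(v=15,ok=T), EMIT:P3(v=0,ok=F)] out:P2(v=0); in:P6
Tick 9: [PARSE:-, VALIDATE:P6(v=19,ok=F), TRANSFORM:P5(v=0,ok=F), EMIT:P4(v=15,ok=T)] out:P3(v=0); in:-
Tick 10: [PARSE:-, VALIDATE:-, TRANSFORM:P6(v=0,ok=F), EMIT:P5(v=0,ok=F)] out:P4(v=15); in:-
Tick 11: [PARSE:-, VALIDATE:-, TRANSFORM:-, EMIT:P6(v=0,ok=F)] out:P5(v=0); in:-
Tick 12: [PARSE:-, VALIDATE:-, TRANSFORM:-, EMIT:-] out:P6(v=0); in:-
P5: arrives tick 7, valid=False (id=5, id%4=1), emit tick 11, final value 0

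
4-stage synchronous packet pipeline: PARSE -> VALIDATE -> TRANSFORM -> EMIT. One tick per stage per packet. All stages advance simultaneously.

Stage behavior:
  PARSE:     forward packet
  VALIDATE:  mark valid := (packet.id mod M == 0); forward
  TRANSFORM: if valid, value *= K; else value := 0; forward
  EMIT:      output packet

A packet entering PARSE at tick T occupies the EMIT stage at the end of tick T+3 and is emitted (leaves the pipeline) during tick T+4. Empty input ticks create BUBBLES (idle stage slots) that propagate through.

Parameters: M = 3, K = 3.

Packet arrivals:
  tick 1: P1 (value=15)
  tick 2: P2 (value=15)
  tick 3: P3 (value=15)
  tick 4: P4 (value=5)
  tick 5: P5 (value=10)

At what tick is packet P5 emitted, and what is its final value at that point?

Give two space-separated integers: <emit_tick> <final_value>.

Tick 1: [PARSE:P1(v=15,ok=F), VALIDATE:-, TRANSFORM:-, EMIT:-] out:-; in:P1
Tick 2: [PARSE:P2(v=15,ok=F), VALIDATE:P1(v=15,ok=F), TRANSFORM:-, EMIT:-] out:-; in:P2
Tick 3: [PARSE:P3(v=15,ok=F), VALIDATE:P2(v=15,ok=F), TRANSFORM:P1(v=0,ok=F), EMIT:-] out:-; in:P3
Tick 4: [PARSE:P4(v=5,ok=F), VALIDATE:P3(v=15,ok=T), TRANSFORM:P2(v=0,ok=F), EMIT:P1(v=0,ok=F)] out:-; in:P4
Tick 5: [PARSE:P5(v=10,ok=F), VALIDATE:P4(v=5,ok=F), TRANSFORM:P3(v=45,ok=T), EMIT:P2(v=0,ok=F)] out:P1(v=0); in:P5
Tick 6: [PARSE:-, VALIDATE:P5(v=10,ok=F), TRANSFORM:P4(v=0,ok=F), EMIT:P3(v=45,ok=T)] out:P2(v=0); in:-
Tick 7: [PARSE:-, VALIDATE:-, TRANSFORM:P5(v=0,ok=F), EMIT:P4(v=0,ok=F)] out:P3(v=45); in:-
Tick 8: [PARSE:-, VALIDATE:-, TRANSFORM:-, EMIT:P5(v=0,ok=F)] out:P4(v=0); in:-
Tick 9: [PARSE:-, VALIDATE:-, TRANSFORM:-, EMIT:-] out:P5(v=0); in:-
P5: arrives tick 5, valid=False (id=5, id%3=2), emit tick 9, final value 0

Answer: 9 0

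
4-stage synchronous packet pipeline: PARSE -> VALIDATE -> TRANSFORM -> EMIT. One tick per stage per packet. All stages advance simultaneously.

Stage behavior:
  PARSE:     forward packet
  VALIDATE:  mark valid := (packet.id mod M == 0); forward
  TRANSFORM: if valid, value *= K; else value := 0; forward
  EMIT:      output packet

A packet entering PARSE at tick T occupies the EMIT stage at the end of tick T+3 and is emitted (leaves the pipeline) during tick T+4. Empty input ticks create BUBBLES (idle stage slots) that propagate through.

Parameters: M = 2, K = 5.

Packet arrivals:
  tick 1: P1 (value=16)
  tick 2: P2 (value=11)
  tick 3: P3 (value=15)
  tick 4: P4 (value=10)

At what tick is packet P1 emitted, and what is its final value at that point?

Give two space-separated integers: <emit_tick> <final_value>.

Answer: 5 0

Derivation:
Tick 1: [PARSE:P1(v=16,ok=F), VALIDATE:-, TRANSFORM:-, EMIT:-] out:-; in:P1
Tick 2: [PARSE:P2(v=11,ok=F), VALIDATE:P1(v=16,ok=F), TRANSFORM:-, EMIT:-] out:-; in:P2
Tick 3: [PARSE:P3(v=15,ok=F), VALIDATE:P2(v=11,ok=T), TRANSFORM:P1(v=0,ok=F), EMIT:-] out:-; in:P3
Tick 4: [PARSE:P4(v=10,ok=F), VALIDATE:P3(v=15,ok=F), TRANSFORM:P2(v=55,ok=T), EMIT:P1(v=0,ok=F)] out:-; in:P4
Tick 5: [PARSE:-, VALIDATE:P4(v=10,ok=T), TRANSFORM:P3(v=0,ok=F), EMIT:P2(v=55,ok=T)] out:P1(v=0); in:-
Tick 6: [PARSE:-, VALIDATE:-, TRANSFORM:P4(v=50,ok=T), EMIT:P3(v=0,ok=F)] out:P2(v=55); in:-
Tick 7: [PARSE:-, VALIDATE:-, TRANSFORM:-, EMIT:P4(v=50,ok=T)] out:P3(v=0); in:-
Tick 8: [PARSE:-, VALIDATE:-, TRANSFORM:-, EMIT:-] out:P4(v=50); in:-
P1: arrives tick 1, valid=False (id=1, id%2=1), emit tick 5, final value 0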